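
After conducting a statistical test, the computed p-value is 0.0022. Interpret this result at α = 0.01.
Since p = 0.0022 < α = 0.01, reject H₀.
There is sufficient evidence to reject the null hypothesis; the result is statistically significant at the 0.01 level.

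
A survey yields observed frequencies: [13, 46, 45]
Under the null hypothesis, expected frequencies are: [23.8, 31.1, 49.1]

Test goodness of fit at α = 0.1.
Chi-square goodness of fit test:
H₀: observed counts match expected distribution
H₁: observed counts differ from expected distribution
df = k - 1 = 2
χ² = Σ(O - E)²/E
   = (13 - 23.8)²/23.8 + (46 - 31.1)²/31.1 + (45 - 49.1)²/49.1
   = 4.901 + 7.139 + 0.342
   = 12.38
p-value = 0.0020

Since p-value < α = 0.1, we reject H₀.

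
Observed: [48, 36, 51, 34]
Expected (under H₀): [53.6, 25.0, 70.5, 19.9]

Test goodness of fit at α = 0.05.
Chi-square goodness of fit test:
H₀: observed counts match expected distribution
H₁: observed counts differ from expected distribution
df = k - 1 = 3
χ² = Σ(O - E)²/E
   = (48 - 53.6)²/53.6 + (36 - 25.0)²/25.0 + (51 - 70.5)²/70.5 + (34 - 19.9)²/19.9
   = 0.585 + 4.840 + 5.394 + 9.990
   = 20.81
p-value = 0.0001

Since p-value < α = 0.05, we reject H₀.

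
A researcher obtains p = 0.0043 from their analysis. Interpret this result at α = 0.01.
Since p = 0.0043 < α = 0.01, reject H₀.
There is sufficient evidence to reject the null hypothesis; the result is statistically significant at the 0.01 level.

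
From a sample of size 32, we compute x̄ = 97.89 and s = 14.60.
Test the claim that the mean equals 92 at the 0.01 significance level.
One-sample t-test:
H₀: μ = 92
H₁: μ ≠ 92
df = n - 1 = 31
t = (x̄ - μ₀) / (s/√n) = (97.89 - 92) / (14.60/√32) = 2.282
p-value = 0.0295

Since p-value > α = 0.01, we fail to reject H₀.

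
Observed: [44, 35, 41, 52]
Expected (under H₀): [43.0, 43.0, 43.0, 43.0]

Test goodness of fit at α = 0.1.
Chi-square goodness of fit test:
H₀: observed counts match expected distribution
H₁: observed counts differ from expected distribution
df = k - 1 = 3
χ² = Σ(O - E)²/E
   = (44 - 43.0)²/43.0 + (35 - 43.0)²/43.0 + (41 - 43.0)²/43.0 + (52 - 43.0)²/43.0
   = 0.023 + 1.488 + 0.093 + 1.884
   = 3.49
p-value = 0.3223

Since p-value > α = 0.1, we fail to reject H₀.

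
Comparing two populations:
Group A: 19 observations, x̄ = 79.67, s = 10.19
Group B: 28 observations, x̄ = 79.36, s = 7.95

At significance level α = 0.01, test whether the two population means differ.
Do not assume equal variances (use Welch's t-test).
Welch's two-sample t-test:
H₀: μ₁ = μ₂
H₁: μ₁ ≠ μ₂
s₁²/n₁ = 10.19²/19 = 5.4651,  s₂²/n₂ = 7.95²/28 = 2.2572
SE = √(s₁²/n₁ + s₂²/n₂) = √(5.4651 + 2.2572) = 2.7789
df (Welch-Satterthwaite) = (s₁²/n₁ + s₂²/n₂)² / [(s₁²/n₁)²/(n₁-1) + (s₂²/n₂)²/(n₂-1)] ≈ 32.27
t = (x̄₁ - x̄₂) / SE = (79.67 - 79.36) / 2.7789 = 0.31 / 2.7789 = 0.112
p-value = 0.9119

Since p-value > α = 0.01, we fail to reject H₀.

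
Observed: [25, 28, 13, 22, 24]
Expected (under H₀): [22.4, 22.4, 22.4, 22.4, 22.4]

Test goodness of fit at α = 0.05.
Chi-square goodness of fit test:
H₀: observed counts match expected distribution
H₁: observed counts differ from expected distribution
df = k - 1 = 4
χ² = Σ(O - E)²/E
   = (25 - 22.4)²/22.4 + (28 - 22.4)²/22.4 + (13 - 22.4)²/22.4 + (22 - 22.4)²/22.4 + (24 - 22.4)²/22.4
   = 0.302 + 1.400 + 3.945 + 0.007 + 0.114
   = 5.77
p-value = 0.2172

Since p-value > α = 0.05, we fail to reject H₀.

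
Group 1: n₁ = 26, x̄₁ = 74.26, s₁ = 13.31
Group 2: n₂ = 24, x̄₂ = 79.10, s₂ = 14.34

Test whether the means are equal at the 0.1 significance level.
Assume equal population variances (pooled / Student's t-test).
Student's two-sample t-test (equal variances):
H₀: μ₁ = μ₂
H₁: μ₁ ≠ μ₂
df = n₁ + n₂ - 2 = 48
Pooled variance s_p² = [(n₁-1)s₁² + (n₂-1)s₂²] / (n₁ + n₂ - 2) = [(25)(13.31²) + (23)(14.34²)] / 48 = 190.8025
SE = √(s_p²(1/n₁ + 1/n₂)) = √(190.8025 × (1/26 + 1/24)) = 3.9101
t = (x̄₁ - x̄₂) / SE = (74.26 - 79.10) / 3.9101 = -4.84 / 3.9101 = -1.238
p-value = 0.2218

Since p-value > α = 0.1, we fail to reject H₀.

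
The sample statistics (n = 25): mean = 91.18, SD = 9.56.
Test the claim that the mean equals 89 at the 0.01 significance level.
One-sample t-test:
H₀: μ = 89
H₁: μ ≠ 89
df = n - 1 = 24
t = (x̄ - μ₀) / (s/√n) = (91.18 - 89) / (9.56/√25) = 1.140
p-value = 0.2655

Since p-value > α = 0.01, we fail to reject H₀.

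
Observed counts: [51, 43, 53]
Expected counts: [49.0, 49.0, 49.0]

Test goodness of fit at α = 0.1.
Chi-square goodness of fit test:
H₀: observed counts match expected distribution
H₁: observed counts differ from expected distribution
df = k - 1 = 2
χ² = Σ(O - E)²/E
   = (51 - 49.0)²/49.0 + (43 - 49.0)²/49.0 + (53 - 49.0)²/49.0
   = 0.082 + 0.735 + 0.327
   = 1.14
p-value = 0.5647

Since p-value > α = 0.1, we fail to reject H₀.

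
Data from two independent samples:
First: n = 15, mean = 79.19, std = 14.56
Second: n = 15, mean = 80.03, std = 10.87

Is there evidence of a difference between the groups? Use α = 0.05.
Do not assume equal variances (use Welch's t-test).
Welch's two-sample t-test:
H₀: μ₁ = μ₂
H₁: μ₁ ≠ μ₂
s₁²/n₁ = 14.56²/15 = 14.1329,  s₂²/n₂ = 10.87²/15 = 7.8771
SE = √(s₁²/n₁ + s₂²/n₂) = √(14.1329 + 7.8771) = 4.6915
df (Welch-Satterthwaite) = (s₁²/n₁ + s₂²/n₂)² / [(s₁²/n₁)²/(n₁-1) + (s₂²/n₂)²/(n₂-1)] ≈ 25.91
t = (x̄₁ - x̄₂) / SE = (79.19 - 80.03) / 4.6915 = -0.84 / 4.6915 = -0.179
p-value = 0.8593

Since p-value > α = 0.05, we fail to reject H₀.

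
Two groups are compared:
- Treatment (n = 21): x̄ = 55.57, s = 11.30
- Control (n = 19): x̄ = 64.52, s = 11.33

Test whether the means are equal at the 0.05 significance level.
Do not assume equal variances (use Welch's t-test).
Welch's two-sample t-test:
H₀: μ₁ = μ₂
H₁: μ₁ ≠ μ₂
s₁²/n₁ = 11.30²/21 = 6.0805,  s₂²/n₂ = 11.33²/19 = 6.7563
SE = √(s₁²/n₁ + s₂²/n₂) = √(6.0805 + 6.7563) = 3.5828
df (Welch-Satterthwaite) = (s₁²/n₁ + s₂²/n₂)² / [(s₁²/n₁)²/(n₁-1) + (s₂²/n₂)²/(n₂-1)] ≈ 37.58
t = (x̄₁ - x̄₂) / SE = (55.57 - 64.52) / 3.5828 = -8.95 / 3.5828 = -2.498
p-value = 0.0170

Since p-value < α = 0.05, we reject H₀.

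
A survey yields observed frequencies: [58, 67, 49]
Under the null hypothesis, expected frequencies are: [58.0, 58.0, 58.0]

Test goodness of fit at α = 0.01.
Chi-square goodness of fit test:
H₀: observed counts match expected distribution
H₁: observed counts differ from expected distribution
df = k - 1 = 2
χ² = Σ(O - E)²/E
   = (58 - 58.0)²/58.0 + (67 - 58.0)²/58.0 + (49 - 58.0)²/58.0
   = 0.000 + 1.397 + 1.397
   = 2.79
p-value = 0.2474

Since p-value > α = 0.01, we fail to reject H₀.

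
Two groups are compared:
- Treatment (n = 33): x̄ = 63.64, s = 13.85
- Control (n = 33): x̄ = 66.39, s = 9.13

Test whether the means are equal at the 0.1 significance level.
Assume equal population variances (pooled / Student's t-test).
Student's two-sample t-test (equal variances):
H₀: μ₁ = μ₂
H₁: μ₁ ≠ μ₂
df = n₁ + n₂ - 2 = 64
Pooled variance s_p² = [(n₁-1)s₁² + (n₂-1)s₂²] / (n₁ + n₂ - 2) = [(32)(13.85²) + (32)(9.13²)] / 64 = 137.5897
SE = √(s_p²(1/n₁ + 1/n₂)) = √(137.5897 × (1/33 + 1/33)) = 2.8877
t = (x̄₁ - x̄₂) / SE = (63.64 - 66.39) / 2.8877 = -2.75 / 2.8877 = -0.952
p-value = 0.3445

Since p-value > α = 0.1, we fail to reject H₀.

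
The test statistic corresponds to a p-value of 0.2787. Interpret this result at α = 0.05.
Since p = 0.2787 > α = 0.05, fail to reject H₀.
There is insufficient evidence to reject the null hypothesis; the result is not statistically significant at the 0.05 level.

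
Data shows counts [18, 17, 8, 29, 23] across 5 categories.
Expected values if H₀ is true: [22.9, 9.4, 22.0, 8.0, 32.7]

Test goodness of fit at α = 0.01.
Chi-square goodness of fit test:
H₀: observed counts match expected distribution
H₁: observed counts differ from expected distribution
df = k - 1 = 4
χ² = Σ(O - E)²/E
   = (18 - 22.9)²/22.9 + (17 - 9.4)²/9.4 + (8 - 22.0)²/22.0 + (29 - 8.0)²/8.0 + (23 - 32.7)²/32.7
   = 1.048 + 6.145 + 8.909 + 55.125 + 2.877
   = 74.10
p-value < 0.0001

Since p-value < α = 0.01, we reject H₀.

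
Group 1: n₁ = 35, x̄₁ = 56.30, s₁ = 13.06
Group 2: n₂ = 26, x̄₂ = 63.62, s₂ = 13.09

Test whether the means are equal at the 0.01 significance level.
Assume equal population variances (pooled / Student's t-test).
Student's two-sample t-test (equal variances):
H₀: μ₁ = μ₂
H₁: μ₁ ≠ μ₂
df = n₁ + n₂ - 2 = 59
Pooled variance s_p² = [(n₁-1)s₁² + (n₂-1)s₂²] / (n₁ + n₂ - 2) = [(34)(13.06²) + (25)(13.09²)] / 59 = 170.8960
SE = √(s_p²(1/n₁ + 1/n₂)) = √(170.8960 × (1/35 + 1/26)) = 3.3846
t = (x̄₁ - x̄₂) / SE = (56.30 - 63.62) / 3.3846 = -7.32 / 3.3846 = -2.163
p-value = 0.0346

Since p-value > α = 0.01, we fail to reject H₀.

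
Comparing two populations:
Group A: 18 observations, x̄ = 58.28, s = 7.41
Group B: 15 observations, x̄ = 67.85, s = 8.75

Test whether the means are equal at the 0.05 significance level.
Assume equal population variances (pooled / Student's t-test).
Student's two-sample t-test (equal variances):
H₀: μ₁ = μ₂
H₁: μ₁ ≠ μ₂
df = n₁ + n₂ - 2 = 31
Pooled variance s_p² = [(n₁-1)s₁² + (n₂-1)s₂²] / (n₁ + n₂ - 2) = [(17)(7.41²) + (14)(8.75²)] / 31 = 64.6875
SE = √(s_p²(1/n₁ + 1/n₂)) = √(64.6875 × (1/18 + 1/15)) = 2.8118
t = (x̄₁ - x̄₂) / SE = (58.28 - 67.85) / 2.8118 = -9.57 / 2.8118 = -3.404
p-value = 0.0019

Since p-value < α = 0.05, we reject H₀.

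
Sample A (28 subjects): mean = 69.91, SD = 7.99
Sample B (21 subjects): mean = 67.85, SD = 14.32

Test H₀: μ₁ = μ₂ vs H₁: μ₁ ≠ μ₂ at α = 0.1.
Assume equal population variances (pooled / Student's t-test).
Student's two-sample t-test (equal variances):
H₀: μ₁ = μ₂
H₁: μ₁ ≠ μ₂
df = n₁ + n₂ - 2 = 47
Pooled variance s_p² = [(n₁-1)s₁² + (n₂-1)s₂²] / (n₁ + n₂ - 2) = [(27)(7.99²) + (20)(14.32²)] / 47 = 123.9347
SE = √(s_p²(1/n₁ + 1/n₂)) = √(123.9347 × (1/28 + 1/21)) = 3.2137
t = (x̄₁ - x̄₂) / SE = (69.91 - 67.85) / 3.2137 = 2.06 / 3.2137 = 0.641
p-value = 0.5246

Since p-value > α = 0.1, we fail to reject H₀.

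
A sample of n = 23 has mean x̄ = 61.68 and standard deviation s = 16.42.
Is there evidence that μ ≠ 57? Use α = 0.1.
One-sample t-test:
H₀: μ = 57
H₁: μ ≠ 57
df = n - 1 = 22
t = (x̄ - μ₀) / (s/√n) = (61.68 - 57) / (16.42/√23) = 1.367
p-value = 0.1855

Since p-value > α = 0.1, we fail to reject H₀.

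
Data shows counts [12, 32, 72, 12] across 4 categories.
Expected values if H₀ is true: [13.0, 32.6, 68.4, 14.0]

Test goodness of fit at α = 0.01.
Chi-square goodness of fit test:
H₀: observed counts match expected distribution
H₁: observed counts differ from expected distribution
df = k - 1 = 3
χ² = Σ(O - E)²/E
   = (12 - 13.0)²/13.0 + (32 - 32.6)²/32.6 + (72 - 68.4)²/68.4 + (12 - 14.0)²/14.0
   = 0.077 + 0.011 + 0.189 + 0.286
   = 0.56
p-value = 0.9048

Since p-value > α = 0.01, we fail to reject H₀.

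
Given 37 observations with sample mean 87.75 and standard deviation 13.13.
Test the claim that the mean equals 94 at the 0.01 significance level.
One-sample t-test:
H₀: μ = 94
H₁: μ ≠ 94
df = n - 1 = 36
t = (x̄ - μ₀) / (s/√n) = (87.75 - 94) / (13.13/√37) = -2.895
p-value = 0.0064

Since p-value < α = 0.01, we reject H₀.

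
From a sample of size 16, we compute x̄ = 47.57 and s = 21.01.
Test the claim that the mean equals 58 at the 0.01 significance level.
One-sample t-test:
H₀: μ = 58
H₁: μ ≠ 58
df = n - 1 = 15
t = (x̄ - μ₀) / (s/√n) = (47.57 - 58) / (21.01/√16) = -1.986
p-value = 0.0657

Since p-value > α = 0.01, we fail to reject H₀.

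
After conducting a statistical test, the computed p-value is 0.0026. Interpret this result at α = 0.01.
Since p = 0.0026 < α = 0.01, reject H₀.
There is sufficient evidence to reject the null hypothesis; the result is statistically significant at the 0.01 level.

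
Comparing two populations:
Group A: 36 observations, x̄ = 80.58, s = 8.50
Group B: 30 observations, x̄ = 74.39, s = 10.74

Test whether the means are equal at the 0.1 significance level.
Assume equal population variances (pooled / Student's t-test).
Student's two-sample t-test (equal variances):
H₀: μ₁ = μ₂
H₁: μ₁ ≠ μ₂
df = n₁ + n₂ - 2 = 64
Pooled variance s_p² = [(n₁-1)s₁² + (n₂-1)s₂²] / (n₁ + n₂ - 2) = [(35)(8.50²) + (29)(10.74²)] / 64 = 91.7786
SE = √(s_p²(1/n₁ + 1/n₂)) = √(91.7786 × (1/36 + 1/30)) = 2.3683
t = (x̄₁ - x̄₂) / SE = (80.58 - 74.39) / 2.3683 = 6.19 / 2.3683 = 2.614
p-value = 0.0112

Since p-value < α = 0.1, we reject H₀.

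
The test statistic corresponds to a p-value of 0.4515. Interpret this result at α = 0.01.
Since p = 0.4515 > α = 0.01, fail to reject H₀.
There is insufficient evidence to reject the null hypothesis; the result is not statistically significant at the 0.01 level.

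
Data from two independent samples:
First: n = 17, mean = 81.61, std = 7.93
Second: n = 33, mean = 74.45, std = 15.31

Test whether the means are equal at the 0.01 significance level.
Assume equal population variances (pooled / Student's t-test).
Student's two-sample t-test (equal variances):
H₀: μ₁ = μ₂
H₁: μ₁ ≠ μ₂
df = n₁ + n₂ - 2 = 48
Pooled variance s_p² = [(n₁-1)s₁² + (n₂-1)s₂²] / (n₁ + n₂ - 2) = [(16)(7.93²) + (32)(15.31²)] / 48 = 177.2257
SE = √(s_p²(1/n₁ + 1/n₂)) = √(177.2257 × (1/17 + 1/33)) = 3.9744
t = (x̄₁ - x̄₂) / SE = (81.61 - 74.45) / 3.9744 = 7.16 / 3.9744 = 1.802
p-value = 0.0779

Since p-value > α = 0.01, we fail to reject H₀.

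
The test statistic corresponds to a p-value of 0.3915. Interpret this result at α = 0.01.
Since p = 0.3915 > α = 0.01, fail to reject H₀.
There is insufficient evidence to reject the null hypothesis; the result is not statistically significant at the 0.01 level.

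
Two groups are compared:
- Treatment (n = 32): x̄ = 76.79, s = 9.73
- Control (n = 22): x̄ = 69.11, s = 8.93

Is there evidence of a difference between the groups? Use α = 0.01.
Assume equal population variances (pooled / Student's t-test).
Student's two-sample t-test (equal variances):
H₀: μ₁ = μ₂
H₁: μ₁ ≠ μ₂
df = n₁ + n₂ - 2 = 52
Pooled variance s_p² = [(n₁-1)s₁² + (n₂-1)s₂²] / (n₁ + n₂ - 2) = [(31)(9.73²) + (21)(8.93²)] / 52 = 88.6443
SE = √(s_p²(1/n₁ + 1/n₂)) = √(88.6443 × (1/32 + 1/22)) = 2.6076
t = (x̄₁ - x̄₂) / SE = (76.79 - 69.11) / 2.6076 = 7.68 / 2.6076 = 2.945
p-value = 0.0048

Since p-value < α = 0.01, we reject H₀.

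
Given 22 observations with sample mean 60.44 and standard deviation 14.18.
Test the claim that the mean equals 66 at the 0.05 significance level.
One-sample t-test:
H₀: μ = 66
H₁: μ ≠ 66
df = n - 1 = 21
t = (x̄ - μ₀) / (s/√n) = (60.44 - 66) / (14.18/√22) = -1.839
p-value = 0.0801

Since p-value > α = 0.05, we fail to reject H₀.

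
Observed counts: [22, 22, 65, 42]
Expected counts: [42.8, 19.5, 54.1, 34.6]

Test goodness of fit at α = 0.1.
Chi-square goodness of fit test:
H₀: observed counts match expected distribution
H₁: observed counts differ from expected distribution
df = k - 1 = 3
χ² = Σ(O - E)²/E
   = (22 - 42.8)²/42.8 + (22 - 19.5)²/19.5 + (65 - 54.1)²/54.1 + (42 - 34.6)²/34.6
   = 10.108 + 0.321 + 2.196 + 1.583
   = 14.21
p-value = 0.0026

Since p-value < α = 0.1, we reject H₀.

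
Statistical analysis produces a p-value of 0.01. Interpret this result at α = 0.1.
Since p = 0.01 < α = 0.1, reject H₀.
There is sufficient evidence to reject the null hypothesis; the result is statistically significant at the 0.1 level.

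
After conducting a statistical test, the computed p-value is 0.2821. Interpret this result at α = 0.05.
Since p = 0.2821 > α = 0.05, fail to reject H₀.
There is insufficient evidence to reject the null hypothesis; the result is not statistically significant at the 0.05 level.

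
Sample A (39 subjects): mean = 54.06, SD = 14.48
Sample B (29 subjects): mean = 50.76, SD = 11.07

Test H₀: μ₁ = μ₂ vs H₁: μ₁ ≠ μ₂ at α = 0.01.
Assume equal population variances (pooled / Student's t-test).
Student's two-sample t-test (equal variances):
H₀: μ₁ = μ₂
H₁: μ₁ ≠ μ₂
df = n₁ + n₂ - 2 = 66
Pooled variance s_p² = [(n₁-1)s₁² + (n₂-1)s₂²] / (n₁ + n₂ - 2) = [(38)(14.48²) + (28)(11.07²)] / 66 = 172.7081
SE = √(s_p²(1/n₁ + 1/n₂)) = √(172.7081 × (1/39 + 1/29)) = 3.2224
t = (x̄₁ - x̄₂) / SE = (54.06 - 50.76) / 3.2224 = 3.30 / 3.2224 = 1.024
p-value = 0.3095

Since p-value > α = 0.01, we fail to reject H₀.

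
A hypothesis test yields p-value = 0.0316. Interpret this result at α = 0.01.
Since p = 0.0316 > α = 0.01, fail to reject H₀.
There is insufficient evidence to reject the null hypothesis; the result is not statistically significant at the 0.01 level.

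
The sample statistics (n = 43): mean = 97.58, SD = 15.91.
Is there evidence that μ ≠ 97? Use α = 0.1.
One-sample t-test:
H₀: μ = 97
H₁: μ ≠ 97
df = n - 1 = 42
t = (x̄ - μ₀) / (s/√n) = (97.58 - 97) / (15.91/√43) = 0.239
p-value = 0.8122

Since p-value > α = 0.1, we fail to reject H₀.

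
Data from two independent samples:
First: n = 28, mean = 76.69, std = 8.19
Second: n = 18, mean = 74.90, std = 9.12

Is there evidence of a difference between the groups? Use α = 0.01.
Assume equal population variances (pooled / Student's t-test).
Student's two-sample t-test (equal variances):
H₀: μ₁ = μ₂
H₁: μ₁ ≠ μ₂
df = n₁ + n₂ - 2 = 44
Pooled variance s_p² = [(n₁-1)s₁² + (n₂-1)s₂²] / (n₁ + n₂ - 2) = [(27)(8.19²) + (17)(9.12²)] / 44 = 73.2959
SE = √(s_p²(1/n₁ + 1/n₂)) = √(73.2959 × (1/28 + 1/18)) = 2.5864
t = (x̄₁ - x̄₂) / SE = (76.69 - 74.90) / 2.5864 = 1.79 / 2.5864 = 0.692
p-value = 0.4925

Since p-value > α = 0.01, we fail to reject H₀.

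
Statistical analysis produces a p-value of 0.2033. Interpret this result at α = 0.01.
Since p = 0.2033 > α = 0.01, fail to reject H₀.
There is insufficient evidence to reject the null hypothesis; the result is not statistically significant at the 0.01 level.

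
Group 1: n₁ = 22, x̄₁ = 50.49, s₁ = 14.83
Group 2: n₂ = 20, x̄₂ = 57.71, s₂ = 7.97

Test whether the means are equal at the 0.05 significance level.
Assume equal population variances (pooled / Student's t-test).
Student's two-sample t-test (equal variances):
H₀: μ₁ = μ₂
H₁: μ₁ ≠ μ₂
df = n₁ + n₂ - 2 = 40
Pooled variance s_p² = [(n₁-1)s₁² + (n₂-1)s₂²] / (n₁ + n₂ - 2) = [(21)(14.83²) + (19)(7.97²)] / 40 = 145.6351
SE = √(s_p²(1/n₁ + 1/n₂)) = √(145.6351 × (1/22 + 1/20)) = 3.7285
t = (x̄₁ - x̄₂) / SE = (50.49 - 57.71) / 3.7285 = -7.22 / 3.7285 = -1.936
p-value = 0.0599

Since p-value > α = 0.05, we fail to reject H₀.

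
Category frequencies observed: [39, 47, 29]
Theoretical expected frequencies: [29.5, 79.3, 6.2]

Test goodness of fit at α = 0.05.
Chi-square goodness of fit test:
H₀: observed counts match expected distribution
H₁: observed counts differ from expected distribution
df = k - 1 = 2
χ² = Σ(O - E)²/E
   = (39 - 29.5)²/29.5 + (47 - 79.3)²/79.3 + (29 - 6.2)²/6.2
   = 3.059 + 13.156 + 83.845
   = 100.06
p-value < 0.0001

Since p-value < α = 0.05, we reject H₀.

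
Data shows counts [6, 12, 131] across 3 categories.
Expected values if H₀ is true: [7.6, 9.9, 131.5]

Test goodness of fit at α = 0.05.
Chi-square goodness of fit test:
H₀: observed counts match expected distribution
H₁: observed counts differ from expected distribution
df = k - 1 = 2
χ² = Σ(O - E)²/E
   = (6 - 7.6)²/7.6 + (12 - 9.9)²/9.9 + (131 - 131.5)²/131.5
   = 0.337 + 0.445 + 0.002
   = 0.78
p-value = 0.6756

Since p-value > α = 0.05, we fail to reject H₀.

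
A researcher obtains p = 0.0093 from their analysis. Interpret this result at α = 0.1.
Since p = 0.0093 < α = 0.1, reject H₀.
There is sufficient evidence to reject the null hypothesis; the result is statistically significant at the 0.1 level.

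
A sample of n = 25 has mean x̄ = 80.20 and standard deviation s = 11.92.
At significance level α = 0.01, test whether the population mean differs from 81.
One-sample t-test:
H₀: μ = 81
H₁: μ ≠ 81
df = n - 1 = 24
t = (x̄ - μ₀) / (s/√n) = (80.20 - 81) / (11.92/√25) = -0.336
p-value = 0.7401

Since p-value > α = 0.01, we fail to reject H₀.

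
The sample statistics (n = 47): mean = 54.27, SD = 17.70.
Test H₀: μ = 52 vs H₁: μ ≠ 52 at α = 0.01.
One-sample t-test:
H₀: μ = 52
H₁: μ ≠ 52
df = n - 1 = 46
t = (x̄ - μ₀) / (s/√n) = (54.27 - 52) / (17.70/√47) = 0.879
p-value = 0.3838

Since p-value > α = 0.01, we fail to reject H₀.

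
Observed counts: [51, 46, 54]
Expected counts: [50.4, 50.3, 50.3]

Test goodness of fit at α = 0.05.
Chi-square goodness of fit test:
H₀: observed counts match expected distribution
H₁: observed counts differ from expected distribution
df = k - 1 = 2
χ² = Σ(O - E)²/E
   = (51 - 50.4)²/50.4 + (46 - 50.3)²/50.3 + (54 - 50.3)²/50.3
   = 0.007 + 0.368 + 0.272
   = 0.65
p-value = 0.7236

Since p-value > α = 0.05, we fail to reject H₀.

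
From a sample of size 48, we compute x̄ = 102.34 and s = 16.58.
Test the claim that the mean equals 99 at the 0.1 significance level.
One-sample t-test:
H₀: μ = 99
H₁: μ ≠ 99
df = n - 1 = 47
t = (x̄ - μ₀) / (s/√n) = (102.34 - 99) / (16.58/√48) = 1.396
p-value = 0.1694

Since p-value > α = 0.1, we fail to reject H₀.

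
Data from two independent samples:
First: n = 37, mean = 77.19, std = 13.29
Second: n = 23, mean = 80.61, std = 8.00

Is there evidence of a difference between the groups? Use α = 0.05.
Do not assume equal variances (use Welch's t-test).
Welch's two-sample t-test:
H₀: μ₁ = μ₂
H₁: μ₁ ≠ μ₂
s₁²/n₁ = 13.29²/37 = 4.7736,  s₂²/n₂ = 8.00²/23 = 2.7826
SE = √(s₁²/n₁ + s₂²/n₂) = √(4.7736 + 2.7826) = 2.7489
df (Welch-Satterthwaite) = (s₁²/n₁ + s₂²/n₂)² / [(s₁²/n₁)²/(n₁-1) + (s₂²/n₂)²/(n₂-1)] ≈ 57.97
t = (x̄₁ - x̄₂) / SE = (77.19 - 80.61) / 2.7489 = -3.42 / 2.7489 = -1.244
p-value = 0.2185

Since p-value > α = 0.05, we fail to reject H₀.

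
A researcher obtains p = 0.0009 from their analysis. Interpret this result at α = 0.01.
Since p = 0.0009 < α = 0.01, reject H₀.
There is sufficient evidence to reject the null hypothesis; the result is statistically significant at the 0.01 level.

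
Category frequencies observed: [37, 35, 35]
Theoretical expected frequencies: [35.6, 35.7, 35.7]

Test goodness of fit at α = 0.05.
Chi-square goodness of fit test:
H₀: observed counts match expected distribution
H₁: observed counts differ from expected distribution
df = k - 1 = 2
χ² = Σ(O - E)²/E
   = (37 - 35.6)²/35.6 + (35 - 35.7)²/35.7 + (35 - 35.7)²/35.7
   = 0.055 + 0.014 + 0.014
   = 0.08
p-value = 0.9596

Since p-value > α = 0.05, we fail to reject H₀.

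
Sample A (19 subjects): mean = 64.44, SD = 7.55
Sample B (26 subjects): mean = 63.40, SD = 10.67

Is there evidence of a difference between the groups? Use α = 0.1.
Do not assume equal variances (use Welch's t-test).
Welch's two-sample t-test:
H₀: μ₁ = μ₂
H₁: μ₁ ≠ μ₂
s₁²/n₁ = 7.55²/19 = 3.0001,  s₂²/n₂ = 10.67²/26 = 4.3788
SE = √(s₁²/n₁ + s₂²/n₂) = √(3.0001 + 4.3788) = 2.7164
df (Welch-Satterthwaite) = (s₁²/n₁ + s₂²/n₂)² / [(s₁²/n₁)²/(n₁-1) + (s₂²/n₂)²/(n₂-1)] ≈ 42.97
t = (x̄₁ - x̄₂) / SE = (64.44 - 63.40) / 2.7164 = 1.04 / 2.7164 = 0.383
p-value = 0.7037

Since p-value > α = 0.1, we fail to reject H₀.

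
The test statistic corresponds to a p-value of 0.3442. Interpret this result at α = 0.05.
Since p = 0.3442 > α = 0.05, fail to reject H₀.
There is insufficient evidence to reject the null hypothesis; the result is not statistically significant at the 0.05 level.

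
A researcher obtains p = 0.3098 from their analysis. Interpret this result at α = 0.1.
Since p = 0.3098 > α = 0.1, fail to reject H₀.
There is insufficient evidence to reject the null hypothesis; the result is not statistically significant at the 0.1 level.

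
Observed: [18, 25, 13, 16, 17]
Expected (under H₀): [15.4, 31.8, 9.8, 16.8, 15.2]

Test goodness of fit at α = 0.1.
Chi-square goodness of fit test:
H₀: observed counts match expected distribution
H₁: observed counts differ from expected distribution
df = k - 1 = 4
χ² = Σ(O - E)²/E
   = (18 - 15.4)²/15.4 + (25 - 31.8)²/31.8 + (13 - 9.8)²/9.8 + (16 - 16.8)²/16.8 + (17 - 15.2)²/15.2
   = 0.439 + 1.454 + 1.045 + 0.038 + 0.213
   = 3.19
p-value = 0.5267

Since p-value > α = 0.1, we fail to reject H₀.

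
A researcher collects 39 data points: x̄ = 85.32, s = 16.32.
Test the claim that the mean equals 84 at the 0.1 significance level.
One-sample t-test:
H₀: μ = 84
H₁: μ ≠ 84
df = n - 1 = 38
t = (x̄ - μ₀) / (s/√n) = (85.32 - 84) / (16.32/√39) = 0.505
p-value = 0.6164

Since p-value > α = 0.1, we fail to reject H₀.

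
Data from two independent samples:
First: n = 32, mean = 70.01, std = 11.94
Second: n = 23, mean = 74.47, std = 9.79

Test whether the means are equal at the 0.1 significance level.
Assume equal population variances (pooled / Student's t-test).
Student's two-sample t-test (equal variances):
H₀: μ₁ = μ₂
H₁: μ₁ ≠ μ₂
df = n₁ + n₂ - 2 = 53
Pooled variance s_p² = [(n₁-1)s₁² + (n₂-1)s₂²] / (n₁ + n₂ - 2) = [(31)(11.94²) + (22)(9.79²)] / 53 = 123.1706
SE = √(s_p²(1/n₁ + 1/n₂)) = √(123.1706 × (1/32 + 1/23)) = 3.0339
t = (x̄₁ - x̄₂) / SE = (70.01 - 74.47) / 3.0339 = -4.46 / 3.0339 = -1.470
p-value = 0.1475

Since p-value > α = 0.1, we fail to reject H₀.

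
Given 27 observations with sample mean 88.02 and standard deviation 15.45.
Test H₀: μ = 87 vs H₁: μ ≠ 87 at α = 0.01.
One-sample t-test:
H₀: μ = 87
H₁: μ ≠ 87
df = n - 1 = 26
t = (x̄ - μ₀) / (s/√n) = (88.02 - 87) / (15.45/√27) = 0.343
p-value = 0.7343

Since p-value > α = 0.01, we fail to reject H₀.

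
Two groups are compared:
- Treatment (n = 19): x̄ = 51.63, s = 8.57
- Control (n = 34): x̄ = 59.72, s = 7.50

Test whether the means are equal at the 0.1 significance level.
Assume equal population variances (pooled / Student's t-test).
Student's two-sample t-test (equal variances):
H₀: μ₁ = μ₂
H₁: μ₁ ≠ μ₂
df = n₁ + n₂ - 2 = 51
Pooled variance s_p² = [(n₁-1)s₁² + (n₂-1)s₂²] / (n₁ + n₂ - 2) = [(18)(8.57²) + (33)(7.50²)] / 51 = 62.3188
SE = √(s_p²(1/n₁ + 1/n₂)) = √(62.3188 × (1/19 + 1/34)) = 2.2612
t = (x̄₁ - x̄₂) / SE = (51.63 - 59.72) / 2.2612 = -8.09 / 2.2612 = -3.578
p-value = 0.0008

Since p-value < α = 0.1, we reject H₀.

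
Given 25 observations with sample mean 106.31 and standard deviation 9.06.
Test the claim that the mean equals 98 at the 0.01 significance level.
One-sample t-test:
H₀: μ = 98
H₁: μ ≠ 98
df = n - 1 = 24
t = (x̄ - μ₀) / (s/√n) = (106.31 - 98) / (9.06/√25) = 4.586
p-value = 0.0001

Since p-value < α = 0.01, we reject H₀.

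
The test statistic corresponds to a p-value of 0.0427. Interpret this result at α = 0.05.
Since p = 0.0427 < α = 0.05, reject H₀.
There is sufficient evidence to reject the null hypothesis; the result is statistically significant at the 0.05 level.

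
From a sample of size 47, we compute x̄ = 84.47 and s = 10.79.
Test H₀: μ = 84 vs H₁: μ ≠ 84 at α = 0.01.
One-sample t-test:
H₀: μ = 84
H₁: μ ≠ 84
df = n - 1 = 46
t = (x̄ - μ₀) / (s/√n) = (84.47 - 84) / (10.79/√47) = 0.299
p-value = 0.7666

Since p-value > α = 0.01, we fail to reject H₀.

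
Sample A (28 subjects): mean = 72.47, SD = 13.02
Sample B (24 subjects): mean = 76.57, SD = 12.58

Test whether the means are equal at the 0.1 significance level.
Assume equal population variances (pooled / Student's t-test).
Student's two-sample t-test (equal variances):
H₀: μ₁ = μ₂
H₁: μ₁ ≠ μ₂
df = n₁ + n₂ - 2 = 50
Pooled variance s_p² = [(n₁-1)s₁² + (n₂-1)s₂²] / (n₁ + n₂ - 2) = [(27)(13.02²) + (23)(12.58²)] / 50 = 164.3390
SE = √(s_p²(1/n₁ + 1/n₂)) = √(164.3390 × (1/28 + 1/24)) = 3.5660
t = (x̄₁ - x̄₂) / SE = (72.47 - 76.57) / 3.5660 = -4.10 / 3.5660 = -1.150
p-value = 0.2557

Since p-value > α = 0.1, we fail to reject H₀.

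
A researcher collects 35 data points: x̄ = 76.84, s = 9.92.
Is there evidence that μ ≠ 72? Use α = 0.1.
One-sample t-test:
H₀: μ = 72
H₁: μ ≠ 72
df = n - 1 = 34
t = (x̄ - μ₀) / (s/√n) = (76.84 - 72) / (9.92/√35) = 2.886
p-value = 0.0067

Since p-value < α = 0.1, we reject H₀.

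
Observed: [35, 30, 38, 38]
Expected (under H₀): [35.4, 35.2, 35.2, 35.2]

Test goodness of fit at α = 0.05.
Chi-square goodness of fit test:
H₀: observed counts match expected distribution
H₁: observed counts differ from expected distribution
df = k - 1 = 3
χ² = Σ(O - E)²/E
   = (35 - 35.4)²/35.4 + (30 - 35.2)²/35.2 + (38 - 35.2)²/35.2 + (38 - 35.2)²/35.2
   = 0.005 + 0.768 + 0.223 + 0.223
   = 1.22
p-value = 0.7487

Since p-value > α = 0.05, we fail to reject H₀.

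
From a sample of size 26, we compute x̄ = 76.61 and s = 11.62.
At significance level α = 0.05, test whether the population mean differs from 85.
One-sample t-test:
H₀: μ = 85
H₁: μ ≠ 85
df = n - 1 = 25
t = (x̄ - μ₀) / (s/√n) = (76.61 - 85) / (11.62/√26) = -3.682
p-value = 0.0011

Since p-value < α = 0.05, we reject H₀.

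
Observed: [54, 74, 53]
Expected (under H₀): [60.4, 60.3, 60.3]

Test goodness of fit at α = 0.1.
Chi-square goodness of fit test:
H₀: observed counts match expected distribution
H₁: observed counts differ from expected distribution
df = k - 1 = 2
χ² = Σ(O - E)²/E
   = (54 - 60.4)²/60.4 + (74 - 60.3)²/60.3 + (53 - 60.3)²/60.3
   = 0.678 + 3.113 + 0.884
   = 4.67
p-value = 0.0966

Since p-value < α = 0.1, we reject H₀.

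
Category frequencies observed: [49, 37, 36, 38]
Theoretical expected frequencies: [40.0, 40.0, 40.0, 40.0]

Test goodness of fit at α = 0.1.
Chi-square goodness of fit test:
H₀: observed counts match expected distribution
H₁: observed counts differ from expected distribution
df = k - 1 = 3
χ² = Σ(O - E)²/E
   = (49 - 40.0)²/40.0 + (37 - 40.0)²/40.0 + (36 - 40.0)²/40.0 + (38 - 40.0)²/40.0
   = 2.025 + 0.225 + 0.400 + 0.100
   = 2.75
p-value = 0.4318

Since p-value > α = 0.1, we fail to reject H₀.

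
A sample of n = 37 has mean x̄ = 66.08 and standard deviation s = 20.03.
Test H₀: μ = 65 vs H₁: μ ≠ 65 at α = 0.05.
One-sample t-test:
H₀: μ = 65
H₁: μ ≠ 65
df = n - 1 = 36
t = (x̄ - μ₀) / (s/√n) = (66.08 - 65) / (20.03/√37) = 0.328
p-value = 0.7448

Since p-value > α = 0.05, we fail to reject H₀.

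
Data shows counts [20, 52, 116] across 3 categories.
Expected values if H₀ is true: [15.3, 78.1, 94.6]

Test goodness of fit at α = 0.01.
Chi-square goodness of fit test:
H₀: observed counts match expected distribution
H₁: observed counts differ from expected distribution
df = k - 1 = 2
χ² = Σ(O - E)²/E
   = (20 - 15.3)²/15.3 + (52 - 78.1)²/78.1 + (116 - 94.6)²/94.6
   = 1.444 + 8.722 + 4.841
   = 15.01
p-value = 0.0006

Since p-value < α = 0.01, we reject H₀.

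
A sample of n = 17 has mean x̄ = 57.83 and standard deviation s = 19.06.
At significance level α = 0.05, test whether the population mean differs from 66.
One-sample t-test:
H₀: μ = 66
H₁: μ ≠ 66
df = n - 1 = 16
t = (x̄ - μ₀) / (s/√n) = (57.83 - 66) / (19.06/√17) = -1.767
p-value = 0.0962

Since p-value > α = 0.05, we fail to reject H₀.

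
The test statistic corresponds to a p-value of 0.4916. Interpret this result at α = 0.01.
Since p = 0.4916 > α = 0.01, fail to reject H₀.
There is insufficient evidence to reject the null hypothesis; the result is not statistically significant at the 0.01 level.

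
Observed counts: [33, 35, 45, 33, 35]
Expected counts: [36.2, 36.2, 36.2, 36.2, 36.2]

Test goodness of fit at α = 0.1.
Chi-square goodness of fit test:
H₀: observed counts match expected distribution
H₁: observed counts differ from expected distribution
df = k - 1 = 4
χ² = Σ(O - E)²/E
   = (33 - 36.2)²/36.2 + (35 - 36.2)²/36.2 + (45 - 36.2)²/36.2 + (33 - 36.2)²/36.2 + (35 - 36.2)²/36.2
   = 0.283 + 0.040 + 2.139 + 0.283 + 0.040
   = 2.78
p-value = 0.5945

Since p-value > α = 0.1, we fail to reject H₀.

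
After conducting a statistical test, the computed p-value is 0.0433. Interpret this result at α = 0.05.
Since p = 0.0433 < α = 0.05, reject H₀.
There is sufficient evidence to reject the null hypothesis; the result is statistically significant at the 0.05 level.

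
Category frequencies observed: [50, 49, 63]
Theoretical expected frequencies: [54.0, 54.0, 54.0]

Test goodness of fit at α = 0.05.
Chi-square goodness of fit test:
H₀: observed counts match expected distribution
H₁: observed counts differ from expected distribution
df = k - 1 = 2
χ² = Σ(O - E)²/E
   = (50 - 54.0)²/54.0 + (49 - 54.0)²/54.0 + (63 - 54.0)²/54.0
   = 0.296 + 0.463 + 1.500
   = 2.26
p-value = 0.3232

Since p-value > α = 0.05, we fail to reject H₀.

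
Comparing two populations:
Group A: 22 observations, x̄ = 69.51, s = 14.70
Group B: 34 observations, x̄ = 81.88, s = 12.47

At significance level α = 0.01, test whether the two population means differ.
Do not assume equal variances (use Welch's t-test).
Welch's two-sample t-test:
H₀: μ₁ = μ₂
H₁: μ₁ ≠ μ₂
s₁²/n₁ = 14.70²/22 = 9.8223,  s₂²/n₂ = 12.47²/34 = 4.5736
SE = √(s₁²/n₁ + s₂²/n₂) = √(9.8223 + 4.5736) = 3.7942
df (Welch-Satterthwaite) = (s₁²/n₁ + s₂²/n₂)² / [(s₁²/n₁)²/(n₁-1) + (s₂²/n₂)²/(n₂-1)] ≈ 39.64
t = (x̄₁ - x̄₂) / SE = (69.51 - 81.88) / 3.7942 = -12.37 / 3.7942 = -3.260
p-value = 0.0023

Since p-value < α = 0.01, we reject H₀.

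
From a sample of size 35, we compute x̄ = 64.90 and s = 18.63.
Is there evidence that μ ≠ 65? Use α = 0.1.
One-sample t-test:
H₀: μ = 65
H₁: μ ≠ 65
df = n - 1 = 34
t = (x̄ - μ₀) / (s/√n) = (64.90 - 65) / (18.63/√35) = -0.032
p-value = 0.9749

Since p-value > α = 0.1, we fail to reject H₀.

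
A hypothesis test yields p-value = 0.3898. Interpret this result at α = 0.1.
Since p = 0.3898 > α = 0.1, fail to reject H₀.
There is insufficient evidence to reject the null hypothesis; the result is not statistically significant at the 0.1 level.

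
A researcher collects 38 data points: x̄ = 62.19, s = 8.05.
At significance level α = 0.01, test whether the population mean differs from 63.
One-sample t-test:
H₀: μ = 63
H₁: μ ≠ 63
df = n - 1 = 37
t = (x̄ - μ₀) / (s/√n) = (62.19 - 63) / (8.05/√38) = -0.620
p-value = 0.5389

Since p-value > α = 0.01, we fail to reject H₀.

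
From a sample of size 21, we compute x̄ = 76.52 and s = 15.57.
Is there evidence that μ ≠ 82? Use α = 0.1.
One-sample t-test:
H₀: μ = 82
H₁: μ ≠ 82
df = n - 1 = 20
t = (x̄ - μ₀) / (s/√n) = (76.52 - 82) / (15.57/√21) = -1.613
p-value = 0.1224

Since p-value > α = 0.1, we fail to reject H₀.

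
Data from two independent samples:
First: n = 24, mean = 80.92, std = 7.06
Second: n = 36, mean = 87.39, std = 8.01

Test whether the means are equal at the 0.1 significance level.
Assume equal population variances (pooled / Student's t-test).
Student's two-sample t-test (equal variances):
H₀: μ₁ = μ₂
H₁: μ₁ ≠ μ₂
df = n₁ + n₂ - 2 = 58
Pooled variance s_p² = [(n₁-1)s₁² + (n₂-1)s₂²] / (n₁ + n₂ - 2) = [(23)(7.06²) + (35)(8.01²)] / 58 = 58.4829
SE = √(s_p²(1/n₁ + 1/n₂)) = √(58.4829 × (1/24 + 1/36)) = 2.0153
t = (x̄₁ - x̄₂) / SE = (80.92 - 87.39) / 2.0153 = -6.47 / 2.0153 = -3.210
p-value = 0.0022

Since p-value < α = 0.1, we reject H₀.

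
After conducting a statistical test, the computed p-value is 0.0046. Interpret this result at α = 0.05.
Since p = 0.0046 < α = 0.05, reject H₀.
There is sufficient evidence to reject the null hypothesis; the result is statistically significant at the 0.05 level.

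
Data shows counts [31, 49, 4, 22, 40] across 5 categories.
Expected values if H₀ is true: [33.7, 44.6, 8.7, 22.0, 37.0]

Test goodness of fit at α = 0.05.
Chi-square goodness of fit test:
H₀: observed counts match expected distribution
H₁: observed counts differ from expected distribution
df = k - 1 = 4
χ² = Σ(O - E)²/E
   = (31 - 33.7)²/33.7 + (49 - 44.6)²/44.6 + (4 - 8.7)²/8.7 + (22 - 22.0)²/22.0 + (40 - 37.0)²/37.0
   = 0.216 + 0.434 + 2.539 + 0.000 + 0.243
   = 3.43
p-value = 0.4882

Since p-value > α = 0.05, we fail to reject H₀.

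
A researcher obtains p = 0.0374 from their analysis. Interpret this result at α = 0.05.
Since p = 0.0374 < α = 0.05, reject H₀.
There is sufficient evidence to reject the null hypothesis; the result is statistically significant at the 0.05 level.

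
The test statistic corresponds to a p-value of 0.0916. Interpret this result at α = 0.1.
Since p = 0.0916 < α = 0.1, reject H₀.
There is sufficient evidence to reject the null hypothesis; the result is statistically significant at the 0.1 level.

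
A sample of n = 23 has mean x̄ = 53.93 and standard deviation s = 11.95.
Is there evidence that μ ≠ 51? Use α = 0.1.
One-sample t-test:
H₀: μ = 51
H₁: μ ≠ 51
df = n - 1 = 22
t = (x̄ - μ₀) / (s/√n) = (53.93 - 51) / (11.95/√23) = 1.176
p-value = 0.2522

Since p-value > α = 0.1, we fail to reject H₀.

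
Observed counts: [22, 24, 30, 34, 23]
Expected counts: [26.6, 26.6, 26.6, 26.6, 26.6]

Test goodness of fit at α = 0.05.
Chi-square goodness of fit test:
H₀: observed counts match expected distribution
H₁: observed counts differ from expected distribution
df = k - 1 = 4
χ² = Σ(O - E)²/E
   = (22 - 26.6)²/26.6 + (24 - 26.6)²/26.6 + (30 - 26.6)²/26.6 + (34 - 26.6)²/26.6 + (23 - 26.6)²/26.6
   = 0.795 + 0.254 + 0.435 + 2.059 + 0.487
   = 4.03
p-value = 0.4020

Since p-value > α = 0.05, we fail to reject H₀.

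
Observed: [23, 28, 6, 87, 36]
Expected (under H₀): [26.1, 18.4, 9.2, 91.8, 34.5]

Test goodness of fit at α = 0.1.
Chi-square goodness of fit test:
H₀: observed counts match expected distribution
H₁: observed counts differ from expected distribution
df = k - 1 = 4
χ² = Σ(O - E)²/E
   = (23 - 26.1)²/26.1 + (28 - 18.4)²/18.4 + (6 - 9.2)²/9.2 + (87 - 91.8)²/91.8 + (36 - 34.5)²/34.5
   = 0.368 + 5.009 + 1.113 + 0.251 + 0.065
   = 6.81
p-value = 0.1465

Since p-value > α = 0.1, we fail to reject H₀.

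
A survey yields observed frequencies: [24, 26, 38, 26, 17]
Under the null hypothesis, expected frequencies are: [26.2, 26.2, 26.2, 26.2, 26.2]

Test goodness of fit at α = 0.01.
Chi-square goodness of fit test:
H₀: observed counts match expected distribution
H₁: observed counts differ from expected distribution
df = k - 1 = 4
χ² = Σ(O - E)²/E
   = (24 - 26.2)²/26.2 + (26 - 26.2)²/26.2 + (38 - 26.2)²/26.2 + (26 - 26.2)²/26.2 + (17 - 26.2)²/26.2
   = 0.185 + 0.002 + 5.315 + 0.002 + 3.231
   = 8.73
p-value = 0.0681

Since p-value > α = 0.01, we fail to reject H₀.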